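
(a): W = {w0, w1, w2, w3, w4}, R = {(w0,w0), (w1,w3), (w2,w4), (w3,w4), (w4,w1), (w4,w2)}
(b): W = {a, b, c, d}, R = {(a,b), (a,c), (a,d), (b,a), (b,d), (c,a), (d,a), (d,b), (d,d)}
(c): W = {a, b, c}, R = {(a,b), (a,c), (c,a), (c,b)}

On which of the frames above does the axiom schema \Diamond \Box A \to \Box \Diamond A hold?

(b)

Frame correspondent (Sahlqvist): \forall x \forall y \forall z (Rxy \wedge Rxz \to \exists w (Ryw \wedge Rzw)) — i.e. convergence.
(a): fails — Rw4w1 and Rw4w2 but w1 and w2 have no common successor.
(b): ✓.
(c): fails — Rac and Rab but c and b have no common successor.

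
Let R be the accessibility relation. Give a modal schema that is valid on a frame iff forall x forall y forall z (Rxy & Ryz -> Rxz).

□s → □□s

This is transitivity; the standard corresponding axiom is 4: □s → □□s.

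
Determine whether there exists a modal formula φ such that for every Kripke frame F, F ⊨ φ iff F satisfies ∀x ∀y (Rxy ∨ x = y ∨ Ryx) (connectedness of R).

Not definable by any modal formula

If a class were modally definable it would be closed under disjoint unions (Goldblatt–Thomason).
Take 3 disjoint single-world reflexive frames: each is trivially connected, but their disjoint union has 3 worlds with no edge between distinct components, so it is not connected.
So no modal formula (or set of formulas) defines exactly the connected frames.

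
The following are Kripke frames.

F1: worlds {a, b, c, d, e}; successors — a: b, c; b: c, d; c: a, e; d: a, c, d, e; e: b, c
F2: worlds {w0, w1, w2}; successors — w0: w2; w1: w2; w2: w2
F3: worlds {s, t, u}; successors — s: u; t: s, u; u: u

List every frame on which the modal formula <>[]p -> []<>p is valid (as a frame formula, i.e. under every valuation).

This is the axiom for convergence; its first-order frame correspondent is forall x forall y forall z (Rxy & Rxz -> exists w (Ryw & Rzw)).
F1: fails — Rab and Rac but b and c have no common successor.
F2: ✓.
F3: ✓.
Valid on: F2, F3.

F2, F3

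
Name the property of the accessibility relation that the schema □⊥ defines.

□⊥ is valid iff no world has any successor (otherwise □⊥ fails at any world with one).
The converse is a direct semantic check.
Frame condition: ∀x ∀y ¬Rxy.

Emptiness of R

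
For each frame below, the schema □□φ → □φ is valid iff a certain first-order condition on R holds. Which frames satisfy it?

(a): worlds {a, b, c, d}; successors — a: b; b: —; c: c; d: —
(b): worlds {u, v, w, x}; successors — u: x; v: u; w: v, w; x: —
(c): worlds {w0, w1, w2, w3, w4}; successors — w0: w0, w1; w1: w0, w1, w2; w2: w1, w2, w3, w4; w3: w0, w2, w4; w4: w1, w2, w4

(c)

Frame correspondent (Sahlqvist): ∀x ∀y (Rxy → ∃z (Rxz ∧ Rzy)) — i.e. density.
(a): fails — Rab but no z with Raz and Rzb.
(b): fails — Rvu but no z with Rvz and Rzu.
(c): holds.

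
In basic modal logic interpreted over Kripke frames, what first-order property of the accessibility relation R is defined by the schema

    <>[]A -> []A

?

Equivalently (dual form): ◇A → □◇A.
Suppose ◇A→□◇A is valid. Take Rxy, Rxz and set V(A)={y}. Then ◇A at x, so □◇A at x, so ◇A at z, so some w with Rzw has A; w=y, i.e. Rzy. By symmetry of the argument, Ryz.
The converse is a direct semantic check.
Frame condition: forall x forall y forall z (Rxy & Rxz -> Ryz).

the Euclidean property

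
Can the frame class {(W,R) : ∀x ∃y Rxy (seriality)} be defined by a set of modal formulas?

Yes: it is seriality, defined by the D schema □p → ◇p.
Suppose □p→◇p is valid. At any x set V(p)=W. Then □p at x, so ◇p at x, so x has a successor.

Definable; □p → ◇p defines it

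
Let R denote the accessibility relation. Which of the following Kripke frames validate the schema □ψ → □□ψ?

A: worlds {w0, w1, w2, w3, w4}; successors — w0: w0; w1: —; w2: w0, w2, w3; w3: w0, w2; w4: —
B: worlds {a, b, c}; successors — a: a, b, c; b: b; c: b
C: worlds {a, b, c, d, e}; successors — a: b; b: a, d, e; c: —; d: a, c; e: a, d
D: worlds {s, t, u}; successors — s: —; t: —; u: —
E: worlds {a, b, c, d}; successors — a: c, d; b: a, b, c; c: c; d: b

B, D

The schema corresponds to transitivity: ∀x ∀y ∀z (Rxy ∧ Ryz → Rxz).
A: fails — Rw3w2 and Rw2w3 but not Rw3w3.
B: ✓.
C: fails — Rea and Rab but not Reb.
D: ✓.
E: fails — Rba and Rad but not Rbd.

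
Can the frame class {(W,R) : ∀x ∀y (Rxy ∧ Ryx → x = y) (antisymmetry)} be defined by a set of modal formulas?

No

Any modally definable frame class is closed under surjective bounded morphisms.
The 8-cycle (worlds a,b,c,d,e,f,g,h with a→b→c→d→e→f→g→h→a) is antisymmetric. Sending even-indexed worlds to s and odd-indexed worlds to t is a surjective bounded morphism onto the two-world frame with s↔t, which is not antisymmetric.
So no modal formula (or set of formulas) defines exactly the antisymmetric frames.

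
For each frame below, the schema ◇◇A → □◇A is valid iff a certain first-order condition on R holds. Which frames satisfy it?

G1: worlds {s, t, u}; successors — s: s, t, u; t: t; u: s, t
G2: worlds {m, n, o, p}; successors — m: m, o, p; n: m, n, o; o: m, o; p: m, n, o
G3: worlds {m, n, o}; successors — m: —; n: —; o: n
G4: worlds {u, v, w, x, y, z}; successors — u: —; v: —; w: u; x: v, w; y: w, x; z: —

This is the axiom for a generalized confluence (Geach) condition; its first-order frame correspondent is ∀x ∀y ∀z ((xR²y ∧ xRz) → ∃w (y = w ∧ zRw)).
G1: fails — sR²s, sRt but no w with s=w and tRw.
G2: fails — mR²n, mRm but no w with n=w and mRw.
G3: condition met.
G4: fails — xR²u, xRv but no t with u=t and vRt.

G3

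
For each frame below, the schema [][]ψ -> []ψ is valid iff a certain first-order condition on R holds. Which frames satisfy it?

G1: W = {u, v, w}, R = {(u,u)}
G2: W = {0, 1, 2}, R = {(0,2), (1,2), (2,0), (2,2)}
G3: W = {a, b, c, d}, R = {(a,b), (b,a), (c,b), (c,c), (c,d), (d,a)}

G1, G2

Frame correspondent (Sahlqvist): forall x forall y (Rxy -> exists z (Rxz & Rzy)) — i.e. density.
G1: condition met.
G2: condition met.
G3: fails — Rab but no z with Raz and Rzb.
Valid on: G1, G2.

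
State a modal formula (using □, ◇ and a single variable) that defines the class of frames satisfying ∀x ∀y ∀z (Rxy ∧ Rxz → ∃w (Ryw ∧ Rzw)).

The condition is convergence. The .2 schema ◇□p → □◇p defines it.

◇□p → □◇p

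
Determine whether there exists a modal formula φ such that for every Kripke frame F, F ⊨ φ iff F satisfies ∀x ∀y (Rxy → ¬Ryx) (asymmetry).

If a class were modally definable it would be closed under surjective bounded morphisms (Goldblatt–Thomason).
The 4-cycle (worlds s,t,u,v with s→t→u→v→s) is asymmetric. Mapping every world to a single reflexive point • is a surjective bounded morphism, and the reflexive point is not asymmetric (R•• but asymmetry requires ¬R••).
Hence asymmetry is not modally definable.

No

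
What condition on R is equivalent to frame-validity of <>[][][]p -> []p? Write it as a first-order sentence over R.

forall x forall y forall z ((xRy & xRz) -> exists w (y R^3 w & z = w))

This is a Sahlqvist (Geach-type) schema ◇^1□^3p → □^1◇^0p.
First-order correspondent: forall x forall y forall z ((xRy & xRz) -> exists w (y R^3 w & z = w)).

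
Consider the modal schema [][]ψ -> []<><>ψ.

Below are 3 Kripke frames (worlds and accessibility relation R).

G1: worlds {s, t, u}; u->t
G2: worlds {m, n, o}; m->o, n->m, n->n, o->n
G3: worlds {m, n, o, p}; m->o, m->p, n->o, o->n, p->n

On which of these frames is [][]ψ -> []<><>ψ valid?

G2

Frame correspondent (Sahlqvist): forall x forall z (xRz -> exists w (x R^2 w & z R^2 w)) — i.e. a generalized confluence (Geach) condition.
G1: fails — uRt but no w with uR²w and tR²w.
G2: satisfies the condition.
G3: fails — mRo but no w with mR²w and oR²w.
Valid on: G2.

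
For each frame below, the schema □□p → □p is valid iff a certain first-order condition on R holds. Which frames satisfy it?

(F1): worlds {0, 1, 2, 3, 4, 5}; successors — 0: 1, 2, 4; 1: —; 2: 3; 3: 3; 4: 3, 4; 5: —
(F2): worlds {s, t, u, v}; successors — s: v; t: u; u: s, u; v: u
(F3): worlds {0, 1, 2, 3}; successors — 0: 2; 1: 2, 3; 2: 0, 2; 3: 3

Frame correspondent (Sahlqvist): ∀x ∀y (Rxy → ∃z (Rxz ∧ Rzy)) — i.e. density.
(F1): fails — R02 but no z with R0z and Rz2.
(F2): fails — Rsv but no z with Rsz and Rzv.
(F3): condition met.
Valid on: (F3).

(F3)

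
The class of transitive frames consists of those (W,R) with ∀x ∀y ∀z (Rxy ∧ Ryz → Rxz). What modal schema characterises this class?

A defining formula is □s → □□s (the 4 axiom).

□s → □□s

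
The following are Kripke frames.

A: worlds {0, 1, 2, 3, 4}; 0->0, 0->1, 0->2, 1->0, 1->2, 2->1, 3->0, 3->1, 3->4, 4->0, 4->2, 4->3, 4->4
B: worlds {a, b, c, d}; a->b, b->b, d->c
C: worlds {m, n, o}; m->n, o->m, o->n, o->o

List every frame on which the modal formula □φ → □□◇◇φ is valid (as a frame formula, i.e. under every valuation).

B

Frame correspondent (Sahlqvist): ∀x ∀z (xR²z → ∃w (xRw ∧ zR²w)) — i.e. a generalized confluence (Geach) condition.
A: fails — 2R²2 but no w with 2Rw and 2R²w.
B: holds.
C: fails — oR²m but no w with oRw and mR²w.
Valid on: B.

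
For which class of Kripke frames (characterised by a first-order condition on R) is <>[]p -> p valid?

Symmetry

This is frame-equivalent to p → □◇p (substitute ¬p for p and contrapose).
Suppose p→□◇p is valid. Take Rxy and set V(p)={x}. Then p at x, so □◇p at x, so ◇p at y, so some z with Ryz has p; z=x, i.e. Ryx.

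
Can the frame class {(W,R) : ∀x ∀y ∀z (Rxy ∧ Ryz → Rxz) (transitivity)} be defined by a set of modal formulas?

Yes, by □r → □□r

This is a Sahlqvist condition; the 4 axiom □r → □□r defines it.
Suppose □r→□□r is valid. Take Rxy, Ryz and set V(r)={w : Rxw}. Then □r at x, so □□r at x, so □r at y, so r at z, i.e. Rxz.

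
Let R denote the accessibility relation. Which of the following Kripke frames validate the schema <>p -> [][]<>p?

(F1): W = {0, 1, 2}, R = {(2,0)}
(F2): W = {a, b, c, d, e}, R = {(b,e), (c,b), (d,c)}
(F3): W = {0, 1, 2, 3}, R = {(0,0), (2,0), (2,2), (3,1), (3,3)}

This is the axiom for a generalized confluence (Geach) condition; its first-order frame correspondent is forall x forall y forall z ((xRy & x R^2 z) -> exists w (y = w & zRw)).
(F1): ✓.
(F2): fails — cRb, cR²e but no w with b=w and eRw.
(F3): fails — 2R2, 2R²0 but no w with 2=w and 0Rw.

(F1)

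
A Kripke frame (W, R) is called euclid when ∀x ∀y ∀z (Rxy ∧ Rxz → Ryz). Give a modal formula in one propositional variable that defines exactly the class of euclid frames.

◇p → □◇p

This is the Euclidean property; the standard corresponding axiom is 5: ◇p → □◇p.
Suppose ◇p→□◇p is valid. Take Rxy, Rxz and set V(p)={y}. Then ◇p at x, so □◇p at x, so ◇p at z, so some w with Rzw has p; w=y, i.e. Rzy. By symmetry of the argument, Ryz.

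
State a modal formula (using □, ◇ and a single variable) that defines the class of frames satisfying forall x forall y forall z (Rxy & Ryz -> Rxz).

□ψ → □□ψ

A defining formula is □ψ → □□ψ (the 4 axiom).
Suppose □ψ→□□ψ is valid. Take Rxy, Ryz and set V(ψ)={w : Rxw}. Then □ψ at x, so □□ψ at x, so □ψ at y, so ψ at z, i.e. Rxz.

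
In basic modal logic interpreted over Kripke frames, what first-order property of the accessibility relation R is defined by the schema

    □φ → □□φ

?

transitivity

Suppose □φ→□□φ is valid. Take Rxy, Ryz and set V(φ)={w : Rxw}. Then □φ at x, so □□φ at x, so □φ at y, so φ at z, i.e. Rxz.
Conversely, any frame satisfying ∀x ∀y ∀z (Rxy ∧ Ryz → Rxz) validates the schema.
So the correspondent is transitivity.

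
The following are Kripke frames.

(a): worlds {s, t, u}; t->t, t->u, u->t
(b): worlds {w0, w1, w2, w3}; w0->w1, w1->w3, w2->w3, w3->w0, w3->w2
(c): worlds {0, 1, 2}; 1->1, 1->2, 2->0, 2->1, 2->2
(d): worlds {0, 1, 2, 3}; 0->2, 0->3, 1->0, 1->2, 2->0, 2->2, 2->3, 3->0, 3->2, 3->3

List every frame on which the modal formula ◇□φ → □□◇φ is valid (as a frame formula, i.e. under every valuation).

Frame correspondent (Sahlqvist): ∀x ∀y ∀z ((xRy ∧ xR²z) → ∃w (yRw ∧ zRw)) — i.e. a generalized confluence (Geach) condition.
(a): condition met.
(b): fails — w0Rw1, w0R²w3 but no w with w1Rw and w3Rw.
(c): fails — 1R1, 1R²0 but no w with 1Rw and 0Rw.
(d): condition met.
Valid on: (a), (d).

(a), (d)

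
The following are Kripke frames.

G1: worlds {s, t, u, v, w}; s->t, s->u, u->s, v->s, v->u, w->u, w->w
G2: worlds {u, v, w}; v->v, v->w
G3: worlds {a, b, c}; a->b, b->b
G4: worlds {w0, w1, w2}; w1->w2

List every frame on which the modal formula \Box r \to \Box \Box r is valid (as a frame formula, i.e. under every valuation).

G2, G3, G4

Frame correspondent (Sahlqvist): \forall x \forall y \forall z (Rxy \wedge Ryz \to Rxz) — i.e. transitivity.
G1: fails — Rwu and Rus but not Rws.
G2: condition met.
G3: condition met.
G4: condition met.
Valid on: G2, G3, G4.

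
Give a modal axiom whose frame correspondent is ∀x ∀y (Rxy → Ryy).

□(□r → r)

This is shift-reflexivity; the standard corresponding axiom is T□: □(□r → r).
Suppose □(□r→r) is valid. Take Rxy and set V(r)={w : Ryw}. Then at y, □r holds; since □(□r→r) at x, □r→r at y, so r at y, i.e. Ryy.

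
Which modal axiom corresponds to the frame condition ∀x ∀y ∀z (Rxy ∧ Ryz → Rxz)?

□p → □□p

A defining formula is □p → □□p (the 4 axiom).
Suppose □p→□□p is valid. Take Rxy, Ryz and set V(p)={w : Rxw}. Then □p at x, so □□p at x, so □p at y, so p at z, i.e. Rxz.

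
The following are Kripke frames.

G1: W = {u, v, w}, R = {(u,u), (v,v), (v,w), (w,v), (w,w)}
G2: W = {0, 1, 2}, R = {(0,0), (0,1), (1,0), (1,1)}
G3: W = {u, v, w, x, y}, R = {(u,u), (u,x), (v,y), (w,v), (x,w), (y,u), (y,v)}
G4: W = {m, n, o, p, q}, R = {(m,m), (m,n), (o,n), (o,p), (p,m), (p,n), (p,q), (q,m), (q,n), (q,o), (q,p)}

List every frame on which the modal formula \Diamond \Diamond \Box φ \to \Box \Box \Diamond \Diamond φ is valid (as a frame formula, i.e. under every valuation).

The schema corresponds to a generalized confluence (Geach) condition: \forall x \forall y \forall z ((x R^2 y \wedge x R^2 z) \to \exists w (yRw \wedge z R^2 w)).
G1: holds.
G2: holds.
G3: fails — uR²u, uR²w but no t with uRt and wR²t.
G4: fails — mR²m, mR²n but no w with mRw and nR²w.
Valid on: G1, G2.

G1, G2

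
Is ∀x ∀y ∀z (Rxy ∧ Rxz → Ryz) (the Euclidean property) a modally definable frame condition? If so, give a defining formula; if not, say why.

Yes — defined by ◇p → □◇p

The condition is the Euclidean property. A defining modal formula is ◇p → □◇p.
Suppose ◇p→□◇p is valid. Take Rxy, Rxz and set V(p)={y}. Then ◇p at x, so □◇p at x, so ◇p at z, so some w with Rzw has p; w=y, i.e. Rzy. By symmetry of the argument, Ryz.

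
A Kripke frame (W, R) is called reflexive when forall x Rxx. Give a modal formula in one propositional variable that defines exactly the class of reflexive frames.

□r → r

The condition is reflexivity. The T schema □r → r defines it.
Suppose □r→r is valid. At any x set V(r)={w : Rxw}. Then □r holds at x, so r holds at x, i.e. Rxx.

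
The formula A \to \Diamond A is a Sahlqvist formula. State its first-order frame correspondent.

This schema is equivalent to the T axiom □A → A.
Its frame correspondent is reflexivity — \forall x Rxx.

reflexivity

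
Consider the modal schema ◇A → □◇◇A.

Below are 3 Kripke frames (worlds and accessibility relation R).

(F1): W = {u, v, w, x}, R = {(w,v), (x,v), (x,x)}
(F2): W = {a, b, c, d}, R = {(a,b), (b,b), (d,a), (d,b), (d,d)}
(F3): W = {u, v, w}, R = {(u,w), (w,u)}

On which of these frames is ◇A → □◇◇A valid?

(F3)

Frame correspondent (Sahlqvist): ∀x ∀y ∀z ((xRy ∧ xRz) → ∃w (y = w ∧ zR²w)) — i.e. a generalized confluence (Geach) condition.
(F1): fails — wRv, wRv but no t with v=t and vR²t.
(F2): fails — dRa, dRa but no w with a=w and aR²w.
(F3): satisfies the condition.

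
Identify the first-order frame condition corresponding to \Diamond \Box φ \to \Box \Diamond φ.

convergence

Suppose ◇□φ→□◇φ is valid. Take Rxy, Rxz and set V(φ)={w : Ryw}. Then □φ at y so ◇□φ at x, so □◇φ at x, so ◇φ at z, giving w with Rzw and Ryw.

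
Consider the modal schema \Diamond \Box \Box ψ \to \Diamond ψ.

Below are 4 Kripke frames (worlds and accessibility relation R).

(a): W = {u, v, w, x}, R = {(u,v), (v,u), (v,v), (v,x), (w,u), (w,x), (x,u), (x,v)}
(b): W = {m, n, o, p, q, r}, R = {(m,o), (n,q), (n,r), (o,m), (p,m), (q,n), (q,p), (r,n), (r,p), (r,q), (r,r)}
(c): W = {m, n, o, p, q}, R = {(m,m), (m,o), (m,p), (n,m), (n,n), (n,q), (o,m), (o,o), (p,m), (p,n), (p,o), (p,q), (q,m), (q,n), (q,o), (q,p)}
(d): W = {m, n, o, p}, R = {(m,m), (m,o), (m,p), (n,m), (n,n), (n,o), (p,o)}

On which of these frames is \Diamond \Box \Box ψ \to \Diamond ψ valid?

Frame correspondent (Sahlqvist): \forall x \forall y (xRy \to \exists w (y R^2 w \wedge xRw)) — i.e. a generalized confluence (Geach) condition.
(a): ✓.
(b): fails — qRp but no w with pR²w and qRw.
(c): ✓.
(d): fails — mRo but no w with oR²w and mRw.

(a), (c)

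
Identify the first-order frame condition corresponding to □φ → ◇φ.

This schema is the D axiom.
Its frame correspondent is seriality — ∀x ∃y Rxy.

seriality: ∀x ∃y Rxy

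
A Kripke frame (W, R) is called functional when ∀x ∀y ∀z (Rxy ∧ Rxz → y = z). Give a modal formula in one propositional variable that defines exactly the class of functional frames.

◇p → □p

This is partial functionality; the standard corresponding axiom is CD: ◇p → □p.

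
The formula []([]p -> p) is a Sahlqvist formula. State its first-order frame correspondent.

Shift-reflexivity

Suppose □(□p→p) is valid. Take Rxy and set V(p)={w : Ryw}. Then at y, □p holds; since □(□p→p) at x, □p→p at y, so p at y, i.e. Ryy.
The converse is a direct semantic check.
So the correspondent is shift-reflexivity.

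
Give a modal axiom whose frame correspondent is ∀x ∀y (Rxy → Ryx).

The condition is symmetry. The B schema s → □◇s defines it.
Suppose s→□◇s is valid. Take Rxy and set V(s)={x}. Then s at x, so □◇s at x, so ◇s at y, so some z with Ryz has s; z=x, i.e. Ryx.

s → □◇s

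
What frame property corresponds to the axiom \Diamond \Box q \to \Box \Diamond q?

convergence: \forall x \forall y \forall z (Rxy \wedge Rxz \to \exists w (Ryw \wedge Rzw))

Suppose ◇□q→□◇q is valid. Take Rxy, Rxz and set V(q)={w : Ryw}. Then □q at y so ◇□q at x, so □◇q at x, so ◇q at z, giving w with Rzw and Ryw.
Conversely, any frame satisfying \forall x \forall y \forall z (Rxy \wedge Rxz \to \exists w (Ryw \wedge Rzw)) validates the schema.
So the correspondent is convergence.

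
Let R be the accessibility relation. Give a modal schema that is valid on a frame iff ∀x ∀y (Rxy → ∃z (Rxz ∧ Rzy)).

□□p → □p

A defining formula is □□p → □p (the C4 axiom).
Suppose □□p→□p is valid. Take Rxy and set V(p)={w : xR²w}. Then □□p at x, so □p at x, so p at y, i.e. ∃z(Rxz∧Rzy).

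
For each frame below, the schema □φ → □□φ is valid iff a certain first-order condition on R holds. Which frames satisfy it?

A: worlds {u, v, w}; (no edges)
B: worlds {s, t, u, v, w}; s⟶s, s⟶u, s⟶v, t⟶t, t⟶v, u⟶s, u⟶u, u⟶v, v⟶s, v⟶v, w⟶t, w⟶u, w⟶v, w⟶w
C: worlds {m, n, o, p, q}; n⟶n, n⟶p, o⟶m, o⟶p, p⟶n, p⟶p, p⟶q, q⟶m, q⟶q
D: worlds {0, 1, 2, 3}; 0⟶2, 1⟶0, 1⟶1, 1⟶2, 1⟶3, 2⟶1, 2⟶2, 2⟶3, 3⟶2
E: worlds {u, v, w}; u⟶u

Frame correspondent (Sahlqvist): ∀x ∀y ∀z (Rxy ∧ Ryz → Rxz) — i.e. transitivity.
A: holds.
B: fails — Rtv and Rvs but not Rts.
C: fails — Rop and Rpn but not Ron.
D: fails — R32 and R23 but not R33.
E: holds.

A, E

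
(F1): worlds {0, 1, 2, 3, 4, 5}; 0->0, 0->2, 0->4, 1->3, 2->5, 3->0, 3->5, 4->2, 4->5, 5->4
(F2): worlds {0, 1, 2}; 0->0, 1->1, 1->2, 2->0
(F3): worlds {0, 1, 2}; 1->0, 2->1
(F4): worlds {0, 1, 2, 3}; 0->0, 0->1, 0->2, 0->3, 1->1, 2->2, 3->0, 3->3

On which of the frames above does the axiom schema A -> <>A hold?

The schema corresponds to reflexivity: forall x Rxx.
(F1): fails — world 1 does not see itself.
(F2): fails — world 2 does not see itself.
(F3): fails — world 0 does not see itself.
(F4): ✓.

(F4)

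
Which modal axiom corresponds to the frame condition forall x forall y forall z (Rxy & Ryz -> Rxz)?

□q → □□q

A defining formula is □q → □□q (the 4 axiom).
Suppose □q→□□q is valid. Take Rxy, Ryz and set V(q)={w : Rxw}. Then □q at x, so □□q at x, so □q at y, so q at z, i.e. Rxz.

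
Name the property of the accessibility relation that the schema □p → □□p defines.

Suppose □p→□□p is valid. Take Rxy, Ryz and set V(p)={w : Rxw}. Then □p at x, so □□p at x, so □p at y, so p at z, i.e. Rxz.
Conversely, on a frame with transitivity the schema holds at every world under every valuation.
So the correspondent is transitivity.

transitivity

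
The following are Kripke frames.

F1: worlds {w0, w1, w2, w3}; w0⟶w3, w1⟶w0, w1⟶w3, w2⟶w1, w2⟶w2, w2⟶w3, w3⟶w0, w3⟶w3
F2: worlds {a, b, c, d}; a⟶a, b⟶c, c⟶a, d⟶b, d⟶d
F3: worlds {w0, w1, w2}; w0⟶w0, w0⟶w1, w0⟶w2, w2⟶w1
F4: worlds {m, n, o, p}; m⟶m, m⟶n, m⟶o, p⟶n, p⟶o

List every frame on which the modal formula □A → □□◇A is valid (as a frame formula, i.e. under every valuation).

F1

Frame correspondent (Sahlqvist): ∀x ∀z (xR²z → ∃w (xRw ∧ zRw)) — i.e. a generalized confluence (Geach) condition.
F1: holds.
F2: fails — bR²a but no w with bRw and aRw.
F3: fails — w0R²w1 but no w with w0Rw and w1Rw.
F4: fails — mR²n but no w with mRw and nRw.
Valid on: F1.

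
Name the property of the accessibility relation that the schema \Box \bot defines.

emptiness of R

□⊥ is valid iff no world has any successor (otherwise □⊥ fails at any world with one).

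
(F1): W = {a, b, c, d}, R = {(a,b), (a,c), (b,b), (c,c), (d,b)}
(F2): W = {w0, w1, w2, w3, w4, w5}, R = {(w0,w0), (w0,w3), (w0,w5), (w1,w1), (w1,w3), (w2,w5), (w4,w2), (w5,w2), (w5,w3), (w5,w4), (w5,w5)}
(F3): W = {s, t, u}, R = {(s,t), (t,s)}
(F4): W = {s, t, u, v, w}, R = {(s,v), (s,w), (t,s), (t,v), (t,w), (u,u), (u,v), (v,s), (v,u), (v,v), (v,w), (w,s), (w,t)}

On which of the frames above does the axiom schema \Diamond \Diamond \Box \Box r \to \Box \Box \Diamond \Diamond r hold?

(F3), (F4)

This is the axiom for a generalized confluence (Geach) condition; its first-order frame correspondent is \forall x \forall y \forall z ((x R^2 y \wedge x R^2 z) \to \exists w (y R^2 w \wedge z R^2 w)).
(F1): fails — aR²b, aR²c but no w with bR²w and cR²w.
(F2): fails — w0R²w0, w0R²w3 but no w with w0R²w and w3R²w.
(F3): ✓.
(F4): ✓.
Valid on: (F3), (F4).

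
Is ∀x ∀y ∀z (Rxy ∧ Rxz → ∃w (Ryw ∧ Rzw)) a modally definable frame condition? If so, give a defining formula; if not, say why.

The condition is convergence. A defining modal formula is ◇□q → □◇q.
Suppose ◇□q→□◇q is valid. Take Rxy, Rxz and set V(q)={w : Ryw}. Then □q at y so ◇□q at x, so □◇q at x, so ◇q at z, giving w with Rzw and Ryw.

Yes, by ◇□q → □◇q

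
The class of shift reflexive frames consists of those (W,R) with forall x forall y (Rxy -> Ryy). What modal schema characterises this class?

The condition is shift-reflexivity. The T□ schema □(□q → q) defines it.
Suppose □(□q→q) is valid. Take Rxy and set V(q)={w : Ryw}. Then at y, □q holds; since □(□q→q) at x, □q→q at y, so q at y, i.e. Ryy.

□(□q → q)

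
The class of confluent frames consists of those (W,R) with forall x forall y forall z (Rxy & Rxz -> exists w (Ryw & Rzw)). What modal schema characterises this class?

A defining formula is ◇□q → □◇q (the .2 axiom).

◇□q → □◇q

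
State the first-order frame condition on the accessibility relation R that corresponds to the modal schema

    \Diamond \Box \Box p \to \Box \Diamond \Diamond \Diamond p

\forall x \forall y \forall z ((xRy \wedge xRz) \to \exists w (y R^2 w \wedge z R^3 w))

This is a Sahlqvist (Geach-type) schema ◇^1□^2p → □^1◇^3p.
First-order correspondent: \forall x \forall y \forall z ((xRy \wedge xRz) \to \exists w (y R^2 w \wedge z R^3 w)).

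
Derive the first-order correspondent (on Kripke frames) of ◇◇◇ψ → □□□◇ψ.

∀x ∀y ∀z ((xR³y ∧ xR³z) → ∃w (y = w ∧ zRw))

This is a Sahlqvist (Geach-type) schema ◇^3□^0ψ → □^3◇^1ψ.
First-order correspondent: ∀x ∀y ∀z ((xR³y ∧ xR³z) → ∃w (y = w ∧ zRw)).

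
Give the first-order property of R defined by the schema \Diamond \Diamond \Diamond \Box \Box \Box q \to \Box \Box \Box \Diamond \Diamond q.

This is a Sahlqvist (Geach-type) schema ◇^3□^3q → □^3◇^2q.
Minimal-valuation argument: fix x; take any y with xR^3y and any z with xR^3z. Set V(q) to the set of worlds R-reachable from y in exactly 3 steps. Then □^3q holds at y, so the antecedent holds at x; validity forces ◇^2q at z, giving a w with zR^2w and yR^3w.
First-order correspondent: \forall x \forall y \forall z ((x R^3 y \wedge x R^3 z) \to \exists w (y R^3 w \wedge z R^2 w)).

\forall x \forall y \forall z ((x R^3 y \wedge x R^3 z) \to \exists w (y R^3 w \wedge z R^2 w))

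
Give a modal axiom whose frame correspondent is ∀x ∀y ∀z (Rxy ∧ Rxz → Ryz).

This is the Euclidean property; the standard corresponding axiom is 5: ◇q → □◇q.

◇q → □◇q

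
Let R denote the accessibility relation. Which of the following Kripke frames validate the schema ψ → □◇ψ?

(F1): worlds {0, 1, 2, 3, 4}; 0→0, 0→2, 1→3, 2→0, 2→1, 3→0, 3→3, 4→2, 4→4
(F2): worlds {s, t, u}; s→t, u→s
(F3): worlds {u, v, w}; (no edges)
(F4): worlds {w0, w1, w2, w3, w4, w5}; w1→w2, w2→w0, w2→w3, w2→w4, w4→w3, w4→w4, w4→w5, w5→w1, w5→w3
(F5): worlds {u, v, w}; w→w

(F3), (F5)

The schema corresponds to symmetry: ∀x ∀y (Rxy → Ryx).
(F1): fails — R21 but not R12.
(F2): fails — Rus but not Rsu.
(F3): ✓.
(F4): fails — Rw1w2 but not Rw2w1.
(F5): ✓.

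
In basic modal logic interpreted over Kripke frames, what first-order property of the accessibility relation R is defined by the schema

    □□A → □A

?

density: ∀x ∀y (Rxy → ∃z (Rxz ∧ Rzy))

This schema is the C4 axiom.
It corresponds to density: ∀x ∀y (Rxy → ∃z (Rxz ∧ Rzy)).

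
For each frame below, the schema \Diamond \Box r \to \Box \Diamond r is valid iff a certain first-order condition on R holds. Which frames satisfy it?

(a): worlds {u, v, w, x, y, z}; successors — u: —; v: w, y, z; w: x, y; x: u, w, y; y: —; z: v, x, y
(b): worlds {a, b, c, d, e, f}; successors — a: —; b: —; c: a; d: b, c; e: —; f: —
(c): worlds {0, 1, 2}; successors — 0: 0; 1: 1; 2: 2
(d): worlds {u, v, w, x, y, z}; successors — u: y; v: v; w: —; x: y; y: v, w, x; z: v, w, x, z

This is the axiom for convergence; its first-order frame correspondent is \forall x \forall y \forall z (Rxy \wedge Rxz \to \exists w (Ryw \wedge Rzw)).
(a): fails — Rvz and Rvy but z and y have no common successor.
(b): fails — Rca and Rca but a and a have no common successor.
(c): satisfies the condition.
(d): fails — Ryx and Ryv but x and v have no common successor.

(c)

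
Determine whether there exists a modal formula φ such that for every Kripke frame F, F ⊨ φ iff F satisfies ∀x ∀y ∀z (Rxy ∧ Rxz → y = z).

Yes, by ◇r → □r

This is a Sahlqvist condition; the CD axiom ◇r → □r defines it.
Suppose ◇r→□r is valid. Take Rxy, Rxz and set V(r)={y}. Then ◇r at x, so □r at x, so r at z, i.e. z=y.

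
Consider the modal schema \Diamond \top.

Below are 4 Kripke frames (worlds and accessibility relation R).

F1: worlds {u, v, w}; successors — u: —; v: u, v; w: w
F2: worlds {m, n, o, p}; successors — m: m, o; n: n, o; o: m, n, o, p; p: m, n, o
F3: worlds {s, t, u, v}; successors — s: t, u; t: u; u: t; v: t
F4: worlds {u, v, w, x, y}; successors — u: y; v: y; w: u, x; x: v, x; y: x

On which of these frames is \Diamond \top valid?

F2, F3, F4

The schema corresponds to seriality: \forall x \exists y Rxy.
F1: fails — world u has no successor.
F2: satisfies the condition.
F3: satisfies the condition.
F4: satisfies the condition.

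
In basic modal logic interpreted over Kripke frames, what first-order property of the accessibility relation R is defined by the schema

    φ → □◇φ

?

symmetry: ∀x ∀y (Rxy → Ryx)

Suppose φ→□◇φ is valid. Take Rxy and set V(φ)={x}. Then φ at x, so □◇φ at x, so ◇φ at y, so some z with Ryz has φ; z=x, i.e. Ryx.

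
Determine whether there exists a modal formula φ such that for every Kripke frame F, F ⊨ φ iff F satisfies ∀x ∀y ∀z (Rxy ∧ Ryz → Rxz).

Definable; □q → □□q defines it

Yes: it is transitivity, defined by the 4 schema □q → □□q.
Suppose □q→□□q is valid. Take Rxy, Ryz and set V(q)={w : Rxw}. Then □q at x, so □□q at x, so □q at y, so q at z, i.e. Rxz.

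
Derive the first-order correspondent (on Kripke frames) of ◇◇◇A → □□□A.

∀x ∀y ∀z ((xR³y ∧ xR³z) → ∃w (y = w ∧ z = w))

This is a Sahlqvist (Geach-type) schema ◇^3□^0A → □^3◇^0A.
Minimal-valuation argument: fix x; take any y with xR^3y and any z with xR^3z. Set V(A) to the set of worlds R-reachable from y in exactly 0 steps. Then □^0A holds at y, so the antecedent holds at x; validity forces ◇^0A at z, giving a w with zR^0w and yR^0w.
First-order correspondent: ∀x ∀y ∀z ((xR³y ∧ xR³z) → ∃w (y = w ∧ z = w)).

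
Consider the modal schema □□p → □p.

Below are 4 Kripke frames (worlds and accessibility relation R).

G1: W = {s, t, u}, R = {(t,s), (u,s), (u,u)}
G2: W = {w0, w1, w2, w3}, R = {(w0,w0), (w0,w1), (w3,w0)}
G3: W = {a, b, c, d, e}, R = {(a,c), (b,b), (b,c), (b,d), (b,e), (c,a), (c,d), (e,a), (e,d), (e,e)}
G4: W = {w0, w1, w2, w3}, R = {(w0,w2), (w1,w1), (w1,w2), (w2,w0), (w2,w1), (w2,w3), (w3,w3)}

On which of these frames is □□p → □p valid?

G2

Frame correspondent (Sahlqvist): ∀x ∀y (Rxy → ∃z (Rxz ∧ Rzy)) — i.e. density.
G1: fails — Rts but no z with Rtz and Rzs.
G2: holds.
G3: fails — Rcd but no z with Rcz and Rzd.
G4: fails — Rw0w2 but no z with Rw0z and Rzw2.
Valid on: G2.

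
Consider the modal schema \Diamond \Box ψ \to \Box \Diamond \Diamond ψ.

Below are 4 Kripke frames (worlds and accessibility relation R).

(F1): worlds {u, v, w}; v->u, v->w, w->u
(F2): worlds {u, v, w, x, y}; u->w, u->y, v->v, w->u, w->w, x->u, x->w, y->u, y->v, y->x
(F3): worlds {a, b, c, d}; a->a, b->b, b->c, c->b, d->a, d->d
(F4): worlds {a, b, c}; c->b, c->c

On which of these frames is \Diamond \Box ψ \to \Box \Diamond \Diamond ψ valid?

Frame correspondent (Sahlqvist): \forall x \forall y \forall z ((xRy \wedge xRz) \to \exists w (yRw \wedge z R^2 w)) — i.e. a generalized confluence (Geach) condition.
(F1): fails — vRu, vRu but no t with uRt and uR²t.
(F2): fails — yRu, yRv but no t with uRt and vR²t.
(F3): ✓.
(F4): fails — cRb, cRb but no w with bRw and bR²w.

(F3)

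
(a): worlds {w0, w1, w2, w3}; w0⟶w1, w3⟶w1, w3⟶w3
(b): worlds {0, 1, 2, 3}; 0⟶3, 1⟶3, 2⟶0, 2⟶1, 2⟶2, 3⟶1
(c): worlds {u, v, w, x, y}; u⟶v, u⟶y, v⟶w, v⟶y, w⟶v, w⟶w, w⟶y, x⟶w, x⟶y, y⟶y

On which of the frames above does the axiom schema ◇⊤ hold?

Frame correspondent (Sahlqvist): ∀x ∃y Rxy — i.e. seriality.
(a): fails — world w1 has no successor.
(b): holds.
(c): holds.

(b), (c)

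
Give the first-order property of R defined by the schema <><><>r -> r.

forall x forall y (x R^3 y -> exists w (y = w & x = w))

This is a Sahlqvist (Geach-type) schema ◇^3□^0r → □^0◇^0r.
First-order correspondent: forall x forall y (x R^3 y -> exists w (y = w & x = w)).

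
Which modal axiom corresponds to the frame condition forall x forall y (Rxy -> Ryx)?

The condition is symmetry. The B schema r → □◇r defines it.
Suppose r→□◇r is valid. Take Rxy and set V(r)={x}. Then r at x, so □◇r at x, so ◇r at y, so some z with Ryz has r; z=x, i.e. Ryx.

r → □◇r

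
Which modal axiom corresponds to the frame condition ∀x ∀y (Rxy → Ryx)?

r → □◇r

This is symmetry; the standard corresponding axiom is B: r → □◇r.
Suppose r→□◇r is valid. Take Rxy and set V(r)={x}. Then r at x, so □◇r at x, so ◇r at y, so some z with Ryz has r; z=x, i.e. Ryx.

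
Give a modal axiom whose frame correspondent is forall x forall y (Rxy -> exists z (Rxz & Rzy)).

A defining formula is □□s → □s (the C4 axiom).
Suppose □□s→□s is valid. Take Rxy and set V(s)={w : xR²w}. Then □□s at x, so □s at x, so s at y, i.e. ∃z(Rxz∧Rzy).

□□s → □s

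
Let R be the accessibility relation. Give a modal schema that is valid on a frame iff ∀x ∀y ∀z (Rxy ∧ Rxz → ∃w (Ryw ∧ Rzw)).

A defining formula is ◇□ψ → □◇ψ (the .2 axiom).
Suppose ◇□ψ→□◇ψ is valid. Take Rxy, Rxz and set V(ψ)={w : Ryw}. Then □ψ at y so ◇□ψ at x, so □◇ψ at x, so ◇ψ at z, giving w with Rzw and Ryw.

◇□ψ → □◇ψ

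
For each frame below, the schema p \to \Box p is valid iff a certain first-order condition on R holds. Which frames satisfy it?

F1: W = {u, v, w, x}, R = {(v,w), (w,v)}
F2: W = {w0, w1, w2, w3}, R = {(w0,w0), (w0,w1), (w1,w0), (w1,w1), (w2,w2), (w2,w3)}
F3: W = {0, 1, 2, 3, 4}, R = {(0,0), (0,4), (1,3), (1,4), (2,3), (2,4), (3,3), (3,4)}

none

The schema corresponds to a generalized confluence (Geach) condition: \forall x \forall z (xRz \to \exists w (x = w \wedge z = w)).
F1: fails — vRw but v ≠ w.
F2: fails — w0Rw1 but w0 ≠ w1.
F3: fails — 0R4 but 0 ≠ 4.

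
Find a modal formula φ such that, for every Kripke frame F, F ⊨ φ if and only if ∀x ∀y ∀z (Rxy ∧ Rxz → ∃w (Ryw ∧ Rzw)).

A defining formula is ◇□p → □◇p (the .2 axiom).

◇□p → □◇p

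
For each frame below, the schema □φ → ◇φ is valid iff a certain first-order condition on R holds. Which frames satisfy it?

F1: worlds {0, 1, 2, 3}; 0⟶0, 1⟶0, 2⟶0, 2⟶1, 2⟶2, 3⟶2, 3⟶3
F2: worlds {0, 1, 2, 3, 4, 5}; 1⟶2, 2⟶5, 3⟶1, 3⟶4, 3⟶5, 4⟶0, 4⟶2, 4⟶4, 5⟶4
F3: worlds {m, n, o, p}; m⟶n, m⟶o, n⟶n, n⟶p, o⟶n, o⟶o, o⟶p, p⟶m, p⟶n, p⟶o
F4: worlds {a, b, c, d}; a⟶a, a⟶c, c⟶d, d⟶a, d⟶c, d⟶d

This is the axiom for seriality; its first-order frame correspondent is ∀x ∃y Rxy.
F1: satisfies the condition.
F2: fails — world 0 has no successor.
F3: satisfies the condition.
F4: fails — world b has no successor.
Valid on: F1, F3.

F1, F3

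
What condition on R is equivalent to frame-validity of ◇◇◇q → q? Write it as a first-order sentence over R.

This is a Sahlqvist (Geach-type) schema ◇^3□^0q → □^0◇^0q.
First-order correspondent: ∀x ∀y (xR³y → ∃w (y = w ∧ x = w)).

∀x ∀y (xR³y → ∃w (y = w ∧ x = w))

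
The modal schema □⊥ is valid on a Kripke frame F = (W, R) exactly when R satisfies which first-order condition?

□⊥ is valid iff no world has any successor (otherwise □⊥ fails at any world with one).

emptiness of R: ∀x ∀y ¬Rxy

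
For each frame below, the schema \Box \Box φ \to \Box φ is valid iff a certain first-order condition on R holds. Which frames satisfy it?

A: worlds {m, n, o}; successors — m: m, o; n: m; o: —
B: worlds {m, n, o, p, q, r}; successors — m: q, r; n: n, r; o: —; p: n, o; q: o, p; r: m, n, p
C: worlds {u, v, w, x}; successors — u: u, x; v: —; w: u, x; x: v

A

Frame correspondent (Sahlqvist): \forall x \forall y (Rxy \to \exists z (Rxz \wedge Rzy)) — i.e. density.
A: satisfies the condition.
B: fails — Rmr but no z with Rmz and Rzr.
C: fails — Rxv but no z with Rxz and Rzv.
Valid on: A.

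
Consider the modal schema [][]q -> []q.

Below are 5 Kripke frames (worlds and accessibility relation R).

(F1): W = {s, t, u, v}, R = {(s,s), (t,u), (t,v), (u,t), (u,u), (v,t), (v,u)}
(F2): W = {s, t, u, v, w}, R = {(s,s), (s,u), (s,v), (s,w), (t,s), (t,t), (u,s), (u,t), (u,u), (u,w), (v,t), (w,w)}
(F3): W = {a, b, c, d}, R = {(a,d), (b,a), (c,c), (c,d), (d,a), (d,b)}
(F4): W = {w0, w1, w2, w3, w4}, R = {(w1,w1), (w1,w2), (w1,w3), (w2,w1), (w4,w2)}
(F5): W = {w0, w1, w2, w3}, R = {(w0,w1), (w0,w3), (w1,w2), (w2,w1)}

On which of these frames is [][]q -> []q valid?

Frame correspondent (Sahlqvist): forall x forall y (Rxy -> exists z (Rxz & Rzy)) — i.e. density.
(F1): fails — Rtv but no z with Rtz and Rzv.
(F2): satisfies the condition.
(F3): fails — Rba but no z with Rbz and Rza.
(F4): fails — Rw4w2 but no z with Rw4z and Rzw2.
(F5): fails — Rw1w2 but no z with Rw1z and Rzw2.

(F2)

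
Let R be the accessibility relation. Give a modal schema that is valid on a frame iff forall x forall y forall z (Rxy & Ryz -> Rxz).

This is transitivity; the standard corresponding axiom is 4: □p → □□p.
Suppose □p→□□p is valid. Take Rxy, Ryz and set V(p)={w : Rxw}. Then □p at x, so □□p at x, so □p at y, so p at z, i.e. Rxz.

□p → □□p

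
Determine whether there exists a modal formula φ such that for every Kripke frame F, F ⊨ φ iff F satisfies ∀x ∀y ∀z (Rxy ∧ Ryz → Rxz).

Definable; □r → □□r defines it

This is a Sahlqvist condition; the 4 axiom □r → □□r defines it.
Suppose □r→□□r is valid. Take Rxy, Ryz and set V(r)={w : Rxw}. Then □r at x, so □□r at x, so □r at y, so r at z, i.e. Rxz.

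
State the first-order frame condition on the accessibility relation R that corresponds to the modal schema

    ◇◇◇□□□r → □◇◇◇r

This is a Sahlqvist (Geach-type) schema ◇^3□^3r → □^1◇^3r.
Minimal-valuation argument: fix x; take any y with xR^3y and any z with xR^1z. Set V(r) to the set of worlds R-reachable from y in exactly 3 steps. Then □^3r holds at y, so the antecedent holds at x; validity forces ◇^3r at z, giving a w with zR^3w and yR^3w.
First-order correspondent: ∀x ∀y ∀z ((xR³y ∧ xRz) → ∃w (yR³w ∧ zR³w)).

∀x ∀y ∀z ((xR³y ∧ xRz) → ∃w (yR³w ∧ zR³w))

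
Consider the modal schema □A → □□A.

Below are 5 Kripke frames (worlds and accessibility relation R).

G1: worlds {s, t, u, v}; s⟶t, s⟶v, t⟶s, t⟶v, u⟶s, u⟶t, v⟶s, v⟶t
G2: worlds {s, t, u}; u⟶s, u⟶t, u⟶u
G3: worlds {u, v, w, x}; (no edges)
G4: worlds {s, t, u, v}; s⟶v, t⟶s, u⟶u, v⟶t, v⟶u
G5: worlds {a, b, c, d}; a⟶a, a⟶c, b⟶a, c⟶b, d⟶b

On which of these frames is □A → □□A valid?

G2, G3

Frame correspondent (Sahlqvist): ∀x ∀y ∀z (Rxy ∧ Ryz → Rxz) — i.e. transitivity.
G1: fails — Rtv and Rvt but not Rtt.
G2: satisfies the condition.
G3: satisfies the condition.
G4: fails — Rvt and Rts but not Rvs.
G5: fails — Rba and Rac but not Rbc.
Valid on: G2, G3.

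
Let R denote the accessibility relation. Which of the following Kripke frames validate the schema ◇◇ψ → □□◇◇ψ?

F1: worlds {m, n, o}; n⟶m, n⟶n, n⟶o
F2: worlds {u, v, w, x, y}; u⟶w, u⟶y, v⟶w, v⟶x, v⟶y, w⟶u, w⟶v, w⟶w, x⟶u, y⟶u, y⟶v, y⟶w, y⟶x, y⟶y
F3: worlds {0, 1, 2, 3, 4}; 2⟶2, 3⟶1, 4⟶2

F3

Frame correspondent (Sahlqvist): ∀x ∀y ∀z ((xR²y ∧ xR²z) → ∃w (y = w ∧ zR²w)) — i.e. a generalized confluence (Geach) condition.
F1: fails — nR²m, nR²m but no w with m=w and mR²w.
F2: fails — uR²u, uR²x but no t with u=t and xR²t.
F3: holds.
Valid on: F3.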